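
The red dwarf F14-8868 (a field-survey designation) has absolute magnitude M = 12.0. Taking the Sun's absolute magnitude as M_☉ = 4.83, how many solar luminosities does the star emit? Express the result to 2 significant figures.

L/L_☉ ≈ 1.4×10^-3

M − M_☉ = 12.0 − 4.83 = 7.170
L/L_☉ = 10^(−0.4 (M − M_☉)) = 10^-2.868 = 1.355×10^-3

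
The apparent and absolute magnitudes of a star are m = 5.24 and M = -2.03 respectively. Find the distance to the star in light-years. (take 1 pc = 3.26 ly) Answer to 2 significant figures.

d ≈ 930 ly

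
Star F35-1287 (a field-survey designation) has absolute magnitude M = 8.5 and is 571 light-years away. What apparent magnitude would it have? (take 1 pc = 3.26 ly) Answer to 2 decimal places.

d = 571 ly / 3.26 = 175.2 pc
m = M + 5 log₁₀ d − 5 = 8.5 + 5·2.2434 − 5 = 14.717

m ≈ 14.72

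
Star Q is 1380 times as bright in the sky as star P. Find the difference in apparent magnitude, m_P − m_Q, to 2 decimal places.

Pogson: Δm = −2.5 log₁₀(ratio) = −2.5 log₁₀(1380) = −2.5 × 3.1399 = -7.850
Star Q is brighter so has the smaller magnitude: m_P − m_Q is positive.

m_P − m_Q ≈ 7.85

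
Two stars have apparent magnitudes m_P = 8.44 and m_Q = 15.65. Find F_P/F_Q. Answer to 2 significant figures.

Δm = 8.44 − (15.65) = -7.21
Flux ratio = 10^(−0.4 Δm) = 10^(−0.4 × -7.21) = 10^2.884 = 765.6

F_P/F_Q ≈ 770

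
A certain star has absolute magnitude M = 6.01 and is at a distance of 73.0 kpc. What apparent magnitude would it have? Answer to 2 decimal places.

d = 73.0 kpc = 73000 pc
m = M + 5 log₁₀ d − 5 = 6.01 + 5·4.8633 − 5 = 25.327

m ≈ 25.33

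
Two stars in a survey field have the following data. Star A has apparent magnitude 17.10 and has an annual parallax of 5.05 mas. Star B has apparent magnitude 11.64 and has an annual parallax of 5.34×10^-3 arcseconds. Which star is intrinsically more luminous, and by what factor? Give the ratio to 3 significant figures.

Star B is more luminous, by a factor of 137.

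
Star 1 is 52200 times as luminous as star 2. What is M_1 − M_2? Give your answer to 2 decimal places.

M_1 − M_2 ≈ -11.79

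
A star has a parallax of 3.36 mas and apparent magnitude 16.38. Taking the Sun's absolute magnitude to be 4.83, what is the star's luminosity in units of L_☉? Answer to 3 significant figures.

d = 1/p = 1000/3.36 mas = 297.6 pc
M = m − 5 log₁₀ d + 5 = 16.38 − 5·2.4737 + 5 = 9.012
M − M_☉ = 9.012 − 4.83 = 4.182
L/L_☉ = 10^(−0.4 × 4.182) = 0.02125

L/L_☉ ≈ 0.0212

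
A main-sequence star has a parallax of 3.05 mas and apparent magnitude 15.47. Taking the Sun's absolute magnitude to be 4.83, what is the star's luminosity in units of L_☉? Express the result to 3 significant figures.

d = 1/p = 1000/3.05 mas = 327.9 pc
M = m − 5 log₁₀ d + 5 = 15.47 − 5·2.5157 + 5 = 7.891
M − M_☉ = 7.891 − 4.83 = 3.061
L/L_☉ = 10^(−0.4 × 3.061) = 0.05962

L/L_☉ ≈ 0.0596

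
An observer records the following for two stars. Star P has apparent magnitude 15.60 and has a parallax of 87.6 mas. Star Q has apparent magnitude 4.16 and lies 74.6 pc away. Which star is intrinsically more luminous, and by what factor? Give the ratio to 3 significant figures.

Star Q is more luminous, by a factor of 1.61×10^6.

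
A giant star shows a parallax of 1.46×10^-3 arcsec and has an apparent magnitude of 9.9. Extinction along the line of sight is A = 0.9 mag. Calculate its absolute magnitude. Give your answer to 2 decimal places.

d = 1/p = 1/1.46×10^-3″ = 684.9 pc
5 log₁₀(d/10 pc) = 5 log₁₀(684.9) − 5 = 9.178
M = m − 5 log₁₀(d/10) − A = 9.9 − 9.178 − 0.9 = -0.178

M ≈ -0.18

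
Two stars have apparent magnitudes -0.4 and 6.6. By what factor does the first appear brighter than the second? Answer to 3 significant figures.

Δm = -0.4 − (6.6) = -7.0
Flux ratio = 10^(−0.4 Δm) = 10^(−0.4 × -7.0) = 10^2.800 = 631.0

631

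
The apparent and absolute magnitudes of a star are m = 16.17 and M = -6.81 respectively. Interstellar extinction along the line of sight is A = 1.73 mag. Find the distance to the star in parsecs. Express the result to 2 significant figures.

m − M = 5 log₁₀(d/10 pc) + A  ⇒  16.17 − (-6.81) − 1.73 = 5 log₁₀(d/10)
21.250 = 5 log₁₀(d/10)
log₁₀ d = (m − M − A)/5 + 1 = 5.2500
d = 10^5.2500 = 177800 pc

d ≈ 180000 pc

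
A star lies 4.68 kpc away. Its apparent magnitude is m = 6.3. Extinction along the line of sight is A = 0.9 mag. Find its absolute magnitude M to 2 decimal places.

d = 4.68 kpc = 4680 pc
5 log₁₀(d/10 pc) = 5 log₁₀(4680) − 5 = 13.351
M = m − 5 log₁₀(d/10) − A = 6.3 − 13.351 − 0.9 = -7.951

M ≈ -7.95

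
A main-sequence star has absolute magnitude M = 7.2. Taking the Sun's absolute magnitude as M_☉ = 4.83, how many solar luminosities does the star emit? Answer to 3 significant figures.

L/L_☉ ≈ 0.113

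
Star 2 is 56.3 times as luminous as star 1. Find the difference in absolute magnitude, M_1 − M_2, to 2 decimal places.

M_1 − M_2 ≈ 4.38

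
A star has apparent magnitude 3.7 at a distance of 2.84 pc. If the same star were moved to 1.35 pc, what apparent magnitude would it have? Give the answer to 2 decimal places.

m ≈ 2.09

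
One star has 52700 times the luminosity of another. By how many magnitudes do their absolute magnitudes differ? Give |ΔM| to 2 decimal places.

|ΔM| ≈ 11.80

Pogson: ΔM = −2.5 log₁₀(ratio) = −2.5 log₁₀(52700) = −2.5 × 4.7218 = -11.805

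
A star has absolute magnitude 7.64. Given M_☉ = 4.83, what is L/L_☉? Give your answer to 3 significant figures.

M − M_☉ = 7.64 − 4.83 = 2.810
L/L_☉ = 10^(−0.4 (M − M_☉)) = 10^-1.124 = 0.07516

L/L_☉ ≈ 0.0752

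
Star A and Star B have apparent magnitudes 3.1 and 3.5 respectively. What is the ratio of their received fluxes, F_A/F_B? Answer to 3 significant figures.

F_A/F_B ≈ 1.45

Magnitude difference = -0.4
Flux ratio = 10^(−0.4 Δm) = 10^(−0.4 × -0.4) = 10^0.160 = 1.445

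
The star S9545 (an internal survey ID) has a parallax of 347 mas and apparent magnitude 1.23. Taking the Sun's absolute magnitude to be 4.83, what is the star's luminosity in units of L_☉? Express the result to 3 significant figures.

d = 1/p = 1000/347 mas = 2.882 pc
M = m − 5 log₁₀ d + 5 = 1.23 − 5·0.4597 + 5 = 3.932
M − M_☉ = 3.932 − 4.83 = -0.898
L/L_☉ = 10^(−0.4 × -0.898) = 2.287

L/L_☉ ≈ 2.29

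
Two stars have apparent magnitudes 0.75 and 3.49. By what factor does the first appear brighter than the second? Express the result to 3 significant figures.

12.5

Δm = 0.75 − (3.49) = -2.74
Flux ratio = 10^(−0.4 Δm) = 10^(−0.4 × -2.74) = 10^1.096 = 12.47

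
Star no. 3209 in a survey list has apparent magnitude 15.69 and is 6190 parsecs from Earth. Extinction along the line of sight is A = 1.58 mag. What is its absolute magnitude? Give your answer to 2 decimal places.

5 log₁₀(d/10 pc) = 5 log₁₀(6190) − 5 = 13.958
M = m − 5 log₁₀(d/10) − A = 15.69 − 13.958 − 1.58 = 0.152

M ≈ 0.15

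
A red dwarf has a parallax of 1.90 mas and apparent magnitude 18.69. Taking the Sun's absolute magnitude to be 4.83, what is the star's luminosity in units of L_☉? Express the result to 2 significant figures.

L/L_☉ ≈ 7.9×10^-3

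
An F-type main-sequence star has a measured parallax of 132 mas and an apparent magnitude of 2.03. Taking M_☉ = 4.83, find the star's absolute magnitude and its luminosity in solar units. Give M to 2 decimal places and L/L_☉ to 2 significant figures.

M ≈ 2.63; L/L_☉ ≈ 7.6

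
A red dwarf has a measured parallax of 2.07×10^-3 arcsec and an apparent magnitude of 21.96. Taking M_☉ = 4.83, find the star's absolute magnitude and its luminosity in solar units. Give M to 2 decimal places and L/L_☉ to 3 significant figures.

d = 1/p = 1/2.07×10^-3″ = 483.1 pc
M = m − 5 log₁₀ d + 5 = 21.96 − 5·2.6840 + 5 = 13.540
M − M_☉ = 13.540 − 4.83 = 8.710
L/L_☉ = 10^(−0.4 × 8.710) = 3.281×10^-4

M ≈ 13.54; L/L_☉ ≈ 3.28×10^-4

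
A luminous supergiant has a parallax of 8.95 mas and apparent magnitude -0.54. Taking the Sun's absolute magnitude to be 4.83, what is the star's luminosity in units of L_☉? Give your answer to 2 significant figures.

L/L_☉ ≈ 18000

d = 1/p = 1000/8.95 mas = 111.7 pc
M = m − 5 log₁₀ d + 5 = -0.54 − 5·2.0482 + 5 = -5.781
M − M_☉ = -5.781 − 4.83 = -10.611
L/L_☉ = 10^(−0.4 × -10.611) = 17550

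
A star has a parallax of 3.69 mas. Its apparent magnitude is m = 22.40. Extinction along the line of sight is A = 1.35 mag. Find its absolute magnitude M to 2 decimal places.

M ≈ 13.89

p = 3.69 mas = 3.69×10^-3″ → d = 1/p = 271.0 pc
5 log₁₀(d/10 pc) = 5 log₁₀(271.0) − 5 = 7.165
M = m − 5 log₁₀(d/10) − A = 22.40 − 7.165 − 1.35 = 13.885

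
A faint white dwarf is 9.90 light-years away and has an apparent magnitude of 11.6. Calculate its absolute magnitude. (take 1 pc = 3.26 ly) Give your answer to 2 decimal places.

M ≈ 14.19

d = 9.90 ly / 3.26 = 3.037 pc
5 log₁₀(d/10 pc) = 5 log₁₀(3.037) − 5 = -2.588
M = m − 5 log₁₀(d/10) = 11.6 + 2.588 = 14.188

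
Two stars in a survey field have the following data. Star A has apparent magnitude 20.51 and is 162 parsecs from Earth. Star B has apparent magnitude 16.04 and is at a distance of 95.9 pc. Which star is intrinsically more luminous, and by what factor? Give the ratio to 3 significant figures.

Star A: M = m − 5 log₁₀ d + 5 = 20.51 − 5·2.2095 + 5 = 14.462
Star B: M = m − 5 log₁₀ d + 5 = 16.04 − 5·1.9818 + 5 = 11.131
ΔM = M_A − M_B = 14.462 − (11.131) = 3.332; smaller M is more luminous → Star B.
L ratio = 10^(0.4 |ΔM|) = 10^1.333 = 21.51

Star B is more luminous, by a factor of 21.5.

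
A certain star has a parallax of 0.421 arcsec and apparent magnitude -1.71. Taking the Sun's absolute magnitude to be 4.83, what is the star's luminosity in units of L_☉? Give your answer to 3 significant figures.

d = 1/p = 1/0.421″ = 2.375 pc
M = m − 5 log₁₀ d + 5 = -1.71 − 5·0.3757 + 5 = 1.411
M − M_☉ = 1.411 − 4.83 = -3.419
L/L_☉ = 10^(−0.4 × -3.419) = 23.30

L/L_☉ ≈ 23.3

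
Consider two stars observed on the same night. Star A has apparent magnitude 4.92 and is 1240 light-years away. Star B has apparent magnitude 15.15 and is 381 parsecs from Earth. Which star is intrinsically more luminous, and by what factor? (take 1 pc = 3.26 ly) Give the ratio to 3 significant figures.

Star A is more luminous, by a factor of 12300.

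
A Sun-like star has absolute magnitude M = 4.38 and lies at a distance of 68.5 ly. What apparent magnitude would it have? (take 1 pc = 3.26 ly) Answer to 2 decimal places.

d = 68.5 ly / 3.26 = 21.01 pc
m = M + 5 log₁₀ d − 5 = 4.38 + 5·1.3225 − 5 = 5.992

m ≈ 5.99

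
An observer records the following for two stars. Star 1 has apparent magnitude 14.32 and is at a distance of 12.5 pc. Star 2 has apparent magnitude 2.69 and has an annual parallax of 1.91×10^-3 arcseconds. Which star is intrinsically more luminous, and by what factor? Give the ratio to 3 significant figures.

Star 2 is more luminous, by a factor of 7.87×10^7.

Star 1: M = m − 5 log₁₀ d + 5 = 14.32 − 5·1.0969 + 5 = 13.835
Star 2: d = 1/p = 1/1.91×10^-3″ = 523.6 pc
Star 2: M = m − 5 log₁₀ d + 5 = 2.69 − 5·2.7190 + 5 = -5.905
ΔM = M_1 − M_2 = 13.835 − (-5.905) = 19.740; smaller M is more luminous → Star 2.
L ratio = 10^(0.4 |ΔM|) = 10^7.896 = 7.873×10^7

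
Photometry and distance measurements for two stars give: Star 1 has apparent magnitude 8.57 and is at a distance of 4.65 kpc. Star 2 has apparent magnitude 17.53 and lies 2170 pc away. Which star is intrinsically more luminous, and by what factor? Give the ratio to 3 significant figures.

Star 1 is more luminous, by a factor of 17600.

Star 1: d = 4.65 kpc = 4650 pc
Star 1: M = m − 5 log₁₀ d + 5 = 8.57 − 5·3.6675 + 5 = -4.767
Star 2: M = m − 5 log₁₀ d + 5 = 17.53 − 5·3.3365 + 5 = 5.848
ΔM = M_1 − M_2 = -4.767 − (5.848) = -10.615; smaller M is more luminous → Star 1.
L ratio = 10^(0.4 |ΔM|) = 10^4.246 = 17620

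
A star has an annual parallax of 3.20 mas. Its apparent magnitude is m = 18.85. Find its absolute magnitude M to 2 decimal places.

p = 3.20 mas = 3.20×10^-3″ → d = 1/p = 312.5 pc
5 log₁₀(d/10 pc) = 5 log₁₀(312.5) − 5 = 7.474
M = m − 5 log₁₀(d/10) = 18.85 − 7.474 = 11.376

M ≈ 11.38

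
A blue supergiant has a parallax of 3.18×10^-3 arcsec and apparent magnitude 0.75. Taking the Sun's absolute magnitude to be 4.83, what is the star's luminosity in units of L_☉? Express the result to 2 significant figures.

L/L_☉ ≈ 42000

d = 1/p = 1/3.18×10^-3″ = 314.5 pc
M = m − 5 log₁₀ d + 5 = 0.75 − 5·2.4976 + 5 = -6.738
M − M_☉ = -6.738 − 4.83 = -11.568
L/L_☉ = 10^(−0.4 × -11.568) = 42380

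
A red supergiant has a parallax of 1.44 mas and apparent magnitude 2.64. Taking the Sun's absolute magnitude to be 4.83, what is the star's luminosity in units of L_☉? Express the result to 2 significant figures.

L/L_☉ ≈ 36000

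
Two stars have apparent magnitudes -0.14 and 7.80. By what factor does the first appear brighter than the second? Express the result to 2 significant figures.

Magnitude difference = -7.94
Flux ratio = 10^(−0.4 Δm) = 10^(−0.4 × -7.94) = 10^3.176 = 1500

1500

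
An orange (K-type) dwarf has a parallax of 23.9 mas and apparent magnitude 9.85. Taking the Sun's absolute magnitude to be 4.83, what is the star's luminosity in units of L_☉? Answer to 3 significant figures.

L/L_☉ ≈ 0.172

d = 1/p = 1000/23.9 mas = 41.84 pc
M = m − 5 log₁₀ d + 5 = 9.85 − 5·1.6216 + 5 = 6.742
M − M_☉ = 6.742 − 4.83 = 1.912
L/L_☉ = 10^(−0.4 × 1.912) = 0.1719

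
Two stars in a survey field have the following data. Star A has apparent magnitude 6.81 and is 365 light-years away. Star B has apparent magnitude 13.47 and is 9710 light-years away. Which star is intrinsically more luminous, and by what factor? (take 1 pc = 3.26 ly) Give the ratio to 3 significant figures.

Star B is more luminous, by a factor of 1.53.

Star A: d = 365 ly / 3.26 = 112.0 pc
Star A: M = m − 5 log₁₀ d + 5 = 6.81 − 5·2.0491 + 5 = 1.565
Star B: d = 9710 ly / 3.26 = 2979 pc
Star B: M = m − 5 log₁₀ d + 5 = 13.47 − 5·3.4740 + 5 = 1.100
ΔM = M_A − M_B = 1.565 − (1.100) = 0.465; smaller M is more luminous → Star B.
L ratio = 10^(0.4 |ΔM|) = 10^0.186 = 1.534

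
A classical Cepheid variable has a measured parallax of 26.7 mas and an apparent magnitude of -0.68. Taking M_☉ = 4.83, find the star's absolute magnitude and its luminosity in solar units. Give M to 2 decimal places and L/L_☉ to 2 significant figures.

d = 1/p = 1000/26.7 mas = 37.45 pc
M = m − 5 log₁₀ d + 5 = -0.68 − 5·1.5735 + 5 = -3.547
M − M_☉ = -3.547 − 4.83 = -8.377
L/L_☉ = 10^(−0.4 × -8.377) = 2244

M ≈ -3.55; L/L_☉ ≈ 2200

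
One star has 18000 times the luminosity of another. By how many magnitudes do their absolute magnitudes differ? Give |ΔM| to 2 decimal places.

Pogson: ΔM = −2.5 log₁₀(ratio) = −2.5 log₁₀(18000) = −2.5 × 4.2553 = -10.638

|ΔM| ≈ 10.64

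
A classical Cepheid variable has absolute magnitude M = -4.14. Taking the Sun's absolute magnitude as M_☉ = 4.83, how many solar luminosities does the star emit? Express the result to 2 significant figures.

M − M_☉ = -4.14 − 4.83 = -8.970
L/L_☉ = 10^(−0.4 (M − M_☉)) = 10^3.588 = 3873

L/L_☉ ≈ 3900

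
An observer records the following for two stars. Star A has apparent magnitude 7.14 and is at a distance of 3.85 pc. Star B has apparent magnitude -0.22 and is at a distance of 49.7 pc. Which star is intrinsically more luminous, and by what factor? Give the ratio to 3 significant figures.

Star A: M = m − 5 log₁₀ d + 5 = 7.14 − 5·0.5855 + 5 = 9.213
Star B: M = m − 5 log₁₀ d + 5 = -0.22 − 5·1.6964 + 5 = -3.702
ΔM = M_A − M_B = 9.213 − (-3.702) = 12.914; smaller M is more luminous → Star B.
L ratio = 10^(0.4 |ΔM|) = 10^5.166 = 146500

Star B is more luminous, by a factor of 146000.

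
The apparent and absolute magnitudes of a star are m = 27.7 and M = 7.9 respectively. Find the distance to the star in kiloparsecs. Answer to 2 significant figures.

μ = m − M = 19.800
m − M = 5 log₁₀ d − 5
log₁₀ d = (m − M)/5 + 1 = 4.9600
d = 10^4.9600 = 91200 pc
= 91.20 kpc

d ≈ 91 kpc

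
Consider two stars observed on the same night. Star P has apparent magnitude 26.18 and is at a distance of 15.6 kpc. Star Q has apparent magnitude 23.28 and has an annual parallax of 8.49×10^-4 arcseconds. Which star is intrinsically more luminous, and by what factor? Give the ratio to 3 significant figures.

Star P is more luminous, by a factor of 12.1.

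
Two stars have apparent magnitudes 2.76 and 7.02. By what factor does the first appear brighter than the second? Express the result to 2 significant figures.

51

Magnitude difference = -4.26
Flux ratio = 10^(−0.4 Δm) = 10^(−0.4 × -4.26) = 10^1.704 = 50.58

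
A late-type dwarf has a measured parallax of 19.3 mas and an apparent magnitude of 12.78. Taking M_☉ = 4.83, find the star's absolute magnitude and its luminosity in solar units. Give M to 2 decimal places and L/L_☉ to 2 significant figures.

M ≈ 9.21; L/L_☉ ≈ 0.018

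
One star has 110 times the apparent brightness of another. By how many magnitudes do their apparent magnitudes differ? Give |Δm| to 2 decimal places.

|Δm| ≈ 5.10

Pogson: Δm = −2.5 log₁₀(ratio) = −2.5 log₁₀(110) = −2.5 × 2.0414 = -5.103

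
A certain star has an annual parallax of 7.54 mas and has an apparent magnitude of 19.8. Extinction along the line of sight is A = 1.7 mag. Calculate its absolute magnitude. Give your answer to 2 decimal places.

p = 7.54 mas = 7.54×10^-3″ → d = 1/p = 132.6 pc
5 log₁₀(d/10 pc) = 5 log₁₀(132.6) − 5 = 5.613
M = m − 5 log₁₀(d/10) − A = 19.8 − 5.613 − 1.7 = 12.487

M ≈ 12.49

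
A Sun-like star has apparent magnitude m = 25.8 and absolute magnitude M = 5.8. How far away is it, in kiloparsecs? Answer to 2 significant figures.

μ = m − M = 20.000
m − M = 5 log₁₀ d − 5
log₁₀ d = (m − M)/5 + 1 = 5.0000
d = 10^5.0000 = 100000 pc
= 100.0 kpc

d ≈ 100 kpc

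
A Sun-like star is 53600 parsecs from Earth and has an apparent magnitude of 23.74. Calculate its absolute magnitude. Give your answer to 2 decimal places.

5 log₁₀(d/10 pc) = 5 log₁₀(53600) − 5 = 18.646
M = m − 5 log₁₀(d/10) = 23.74 − 18.646 = 5.094

M ≈ 5.09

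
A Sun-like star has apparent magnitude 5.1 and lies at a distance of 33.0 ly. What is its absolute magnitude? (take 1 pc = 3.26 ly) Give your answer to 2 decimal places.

d = 33.0 ly / 3.26 = 10.12 pc
5 log₁₀(d/10 pc) = 5 log₁₀(10.12) − 5 = 0.026
M = m − 5 log₁₀(d/10) = 5.1 − 0.026 = 5.074

M ≈ 5.07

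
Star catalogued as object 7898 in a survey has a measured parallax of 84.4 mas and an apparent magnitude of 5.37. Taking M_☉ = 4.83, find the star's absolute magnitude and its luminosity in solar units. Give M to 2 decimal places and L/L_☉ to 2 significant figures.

M ≈ 5.00; L/L_☉ ≈ 0.85

d = 1/p = 1000/84.4 mas = 11.85 pc
M = m − 5 log₁₀ d + 5 = 5.37 − 5·1.0737 + 5 = 5.002
M − M_☉ = 5.002 − 4.83 = 0.172
L/L_☉ = 10^(−0.4 × 0.172) = 0.8537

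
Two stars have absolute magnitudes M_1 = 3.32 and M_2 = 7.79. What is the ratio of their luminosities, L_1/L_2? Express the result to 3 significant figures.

L_1/L_2 ≈ 61.4

ΔM = M_1 − M_2 = -4.47
L_1/L_2 = 10^(−0.4 ΔM) = 10^1.788 = 61.38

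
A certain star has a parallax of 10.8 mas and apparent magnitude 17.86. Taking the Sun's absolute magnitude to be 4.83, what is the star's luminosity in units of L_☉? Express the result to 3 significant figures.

L/L_☉ ≈ 5.26×10^-4

d = 1/p = 1000/10.8 mas = 92.59 pc
M = m − 5 log₁₀ d + 5 = 17.86 − 5·1.9666 + 5 = 13.027
M − M_☉ = 13.027 − 4.83 = 8.197
L/L_☉ = 10^(−0.4 × 8.197) = 5.262×10^-4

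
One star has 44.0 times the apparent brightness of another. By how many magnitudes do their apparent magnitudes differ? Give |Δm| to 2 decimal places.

|Δm| ≈ 4.11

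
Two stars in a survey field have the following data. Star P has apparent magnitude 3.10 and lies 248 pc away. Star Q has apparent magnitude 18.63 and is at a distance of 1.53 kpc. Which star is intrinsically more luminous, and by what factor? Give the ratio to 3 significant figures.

Star P: M = m − 5 log₁₀ d + 5 = 3.10 − 5·2.3945 + 5 = -3.872
Star Q: d = 1.53 kpc = 1530 pc
Star Q: M = m − 5 log₁₀ d + 5 = 18.63 − 5·3.1847 + 5 = 7.707
ΔM = M_P − M_Q = -3.872 − (7.707) = -11.579; smaller M is more luminous → Star P.
L ratio = 10^(0.4 |ΔM|) = 10^4.632 = 42810

Star P is more luminous, by a factor of 42800.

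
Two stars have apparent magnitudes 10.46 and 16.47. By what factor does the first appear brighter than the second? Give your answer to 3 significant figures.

254

Δm = 10.46 − (16.47) = -6.01
Flux ratio = 10^(−0.4 Δm) = 10^(−0.4 × -6.01) = 10^2.404 = 253.5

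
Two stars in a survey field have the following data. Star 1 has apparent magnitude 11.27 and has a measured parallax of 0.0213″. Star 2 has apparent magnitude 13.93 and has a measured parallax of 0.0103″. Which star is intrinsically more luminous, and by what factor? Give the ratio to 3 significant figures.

Star 1 is more luminous, by a factor of 2.71.

Star 1: d = 1/p = 1/0.0213″ = 46.95 pc
Star 1: M = m − 5 log₁₀ d + 5 = 11.27 − 5·1.6716 + 5 = 7.912
Star 2: d = 1/p = 1/0.0103″ = 97.09 pc
Star 2: M = m − 5 log₁₀ d + 5 = 13.93 − 5·1.9872 + 5 = 8.994
ΔM = M_1 − M_2 = 7.912 − (8.994) = -1.082; smaller M is more luminous → Star 1.
L ratio = 10^(0.4 |ΔM|) = 10^0.433 = 2.710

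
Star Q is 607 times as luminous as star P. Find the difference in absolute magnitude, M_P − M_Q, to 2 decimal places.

Pogson: ΔM = −2.5 log₁₀(ratio) = −2.5 log₁₀(607) = −2.5 × 2.7832 = -6.958
Star Q is brighter so has the smaller magnitude: M_P − M_Q is positive.

M_P − M_Q ≈ 6.96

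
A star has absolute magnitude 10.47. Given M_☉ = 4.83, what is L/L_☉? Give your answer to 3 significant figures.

L/L_☉ ≈ 5.55×10^-3

M − M_☉ = 10.47 − 4.83 = 5.640
L/L_☉ = 10^(−0.4 (M − M_☉)) = 10^-2.256 = 5.546×10^-3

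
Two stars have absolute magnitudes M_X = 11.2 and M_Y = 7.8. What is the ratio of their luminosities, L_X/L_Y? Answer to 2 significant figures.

L_X/L_Y ≈ 0.044

ΔM = M_X − M_Y = 3.4
L_X/L_Y = 10^(−0.4 ΔM) = 10^-1.360 = 0.04365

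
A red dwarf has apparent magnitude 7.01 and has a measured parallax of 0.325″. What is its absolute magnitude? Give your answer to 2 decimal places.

M ≈ 9.57

d = 1/p = 1/0.325″ = 3.077 pc
5 log₁₀(d/10 pc) = 5 log₁₀(3.077) − 5 = -2.559
M = m − 5 log₁₀(d/10) = 7.01 + 2.559 = 9.569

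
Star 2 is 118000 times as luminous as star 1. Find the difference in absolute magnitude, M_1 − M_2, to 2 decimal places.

M_1 − M_2 ≈ 12.68

Pogson: ΔM = −2.5 log₁₀(ratio) = −2.5 log₁₀(118000) = −2.5 × 5.0719 = -12.680
Star 2 is brighter so has the smaller magnitude: M_1 − M_2 is positive.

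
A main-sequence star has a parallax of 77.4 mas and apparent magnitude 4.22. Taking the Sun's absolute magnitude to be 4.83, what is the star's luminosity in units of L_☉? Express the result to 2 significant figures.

L/L_☉ ≈ 2.9

d = 1/p = 1000/77.4 mas = 12.92 pc
M = m − 5 log₁₀ d + 5 = 4.22 − 5·1.1113 + 5 = 3.664
M − M_☉ = 3.664 − 4.83 = -1.166
L/L_☉ = 10^(−0.4 × -1.166) = 2.928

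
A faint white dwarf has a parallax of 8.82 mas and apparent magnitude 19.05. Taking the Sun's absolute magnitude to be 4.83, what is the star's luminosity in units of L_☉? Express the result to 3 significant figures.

d = 1/p = 1000/8.82 mas = 113.4 pc
M = m − 5 log₁₀ d + 5 = 19.05 − 5·2.0545 + 5 = 13.777
M − M_☉ = 13.777 − 4.83 = 8.947
L/L_☉ = 10^(−0.4 × 8.947) = 2.637×10^-4

L/L_☉ ≈ 2.64×10^-4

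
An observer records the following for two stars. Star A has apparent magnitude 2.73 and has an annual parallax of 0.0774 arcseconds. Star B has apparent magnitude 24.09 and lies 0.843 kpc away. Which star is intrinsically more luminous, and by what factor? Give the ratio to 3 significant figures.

Star A: d = 1/p = 1/0.0774″ = 12.92 pc
Star A: M = m − 5 log₁₀ d + 5 = 2.73 − 5·1.1113 + 5 = 2.174
Star B: d = 0.843 kpc = 843.0 pc
Star B: M = m − 5 log₁₀ d + 5 = 24.09 − 5·2.9258 + 5 = 14.461
ΔM = M_A − M_B = 2.174 − (14.461) = -12.287; smaller M is more luminous → Star A.
L ratio = 10^(0.4 |ΔM|) = 10^4.915 = 82200

Star A is more luminous, by a factor of 82200.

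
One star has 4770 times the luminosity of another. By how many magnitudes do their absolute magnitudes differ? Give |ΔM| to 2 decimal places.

|ΔM| ≈ 9.20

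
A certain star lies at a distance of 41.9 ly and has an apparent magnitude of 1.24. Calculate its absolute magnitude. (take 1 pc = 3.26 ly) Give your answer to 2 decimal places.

d = 41.9 ly / 3.26 = 12.85 pc
5 log₁₀(d/10 pc) = 5 log₁₀(12.85) − 5 = 0.545
M = m − 5 log₁₀(d/10) = 1.24 − 0.545 = 0.695

M ≈ 0.70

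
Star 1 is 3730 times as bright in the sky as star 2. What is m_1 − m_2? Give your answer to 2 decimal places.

m_1 − m_2 ≈ -8.93

Pogson: Δm = −2.5 log₁₀(ratio) = −2.5 log₁₀(3730) = −2.5 × 3.5717 = -8.929
Star 1 is brighter, so it has the smaller magnitude: the difference is negative.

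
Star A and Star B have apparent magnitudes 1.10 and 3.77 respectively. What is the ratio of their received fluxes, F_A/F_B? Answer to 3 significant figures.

F_A/F_B ≈ 11.7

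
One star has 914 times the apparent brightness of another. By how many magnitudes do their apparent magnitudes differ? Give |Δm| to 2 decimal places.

|Δm| ≈ 7.40

Pogson: Δm = −2.5 log₁₀(ratio) = −2.5 log₁₀(914) = −2.5 × 2.9609 = -7.402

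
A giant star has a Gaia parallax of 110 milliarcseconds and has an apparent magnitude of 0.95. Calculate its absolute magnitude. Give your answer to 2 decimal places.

p = 110 mas = 0.110″ → d = 1/p = 9.091 pc
5 log₁₀(d/10 pc) = 5 log₁₀(9.091) − 5 = -0.207
M = m − 5 log₁₀(d/10) = 0.95 + 0.207 = 1.157

M ≈ 1.16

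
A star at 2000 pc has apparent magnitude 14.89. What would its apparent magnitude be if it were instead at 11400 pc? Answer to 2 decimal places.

Flux ∝ 1/d², so Δm = 5 log₁₀(d₂/d₁) = 5 log₁₀(11400/2000) = 3.779
m₂ = m₁ + Δm = 14.89 + (3.779) = 18.669

m ≈ 18.67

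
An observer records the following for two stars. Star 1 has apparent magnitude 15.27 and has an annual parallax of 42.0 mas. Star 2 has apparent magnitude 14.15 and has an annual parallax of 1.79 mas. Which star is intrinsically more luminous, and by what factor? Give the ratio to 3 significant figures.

Star 1: p = 42.0 mas = 0.0420″ → d = 1/p = 23.81 pc
Star 1: M = m − 5 log₁₀ d + 5 = 15.27 − 5·1.3768 + 5 = 13.386
Star 2: p = 1.79 mas = 1.79×10^-3″ → d = 1/p = 558.7 pc
Star 2: M = m − 5 log₁₀ d + 5 = 14.15 − 5·2.7471 + 5 = 5.414
ΔM = M_1 − M_2 = 13.386 − (5.414) = 7.972; smaller M is more luminous → Star 2.
L ratio = 10^(0.4 |ΔM|) = 10^3.189 = 1545

Star 2 is more luminous, by a factor of 1540.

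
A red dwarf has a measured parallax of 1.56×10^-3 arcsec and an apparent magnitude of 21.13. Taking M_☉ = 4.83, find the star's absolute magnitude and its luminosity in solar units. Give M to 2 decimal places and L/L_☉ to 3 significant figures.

M ≈ 12.10; L/L_☉ ≈ 1.24×10^-3

d = 1/p = 1/1.56×10^-3″ = 641.0 pc
M = m − 5 log₁₀ d + 5 = 21.13 − 5·2.8069 + 5 = 12.096
M − M_☉ = 12.096 − 4.83 = 7.266
L/L_☉ = 10^(−0.4 × 7.266) = 1.241×10^-3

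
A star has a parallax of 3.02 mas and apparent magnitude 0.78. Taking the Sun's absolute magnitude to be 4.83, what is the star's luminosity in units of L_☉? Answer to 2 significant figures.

d = 1/p = 1000/3.02 mas = 331.1 pc
M = m − 5 log₁₀ d + 5 = 0.78 − 5·2.5200 + 5 = -6.820
M − M_☉ = -6.820 − 4.83 = -11.650
L/L_☉ = 10^(−0.4 × -11.650) = 45710

L/L_☉ ≈ 46000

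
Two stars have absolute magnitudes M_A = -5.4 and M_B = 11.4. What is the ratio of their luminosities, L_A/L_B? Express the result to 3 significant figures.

ΔM = M_A − M_B = -16.8
L_A/L_B = 10^(−0.4 ΔM) = 10^6.720 = 5.248×10^6

L_A/L_B ≈ 5.25×10^6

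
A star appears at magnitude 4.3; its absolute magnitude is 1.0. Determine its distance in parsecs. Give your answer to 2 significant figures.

Distance modulus: m − M = 4.3 − (1.0) = 3.300
m − M = 5 log₁₀ d − 5
log₁₀ d = (m − M)/5 + 1 = 1.6600
d = 10^1.6600 = 45.71 pc

d ≈ 46 pc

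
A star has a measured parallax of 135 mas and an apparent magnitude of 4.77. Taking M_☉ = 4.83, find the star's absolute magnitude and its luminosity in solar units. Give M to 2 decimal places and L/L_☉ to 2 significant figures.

d = 1/p = 1000/135 mas = 7.407 pc
M = m − 5 log₁₀ d + 5 = 4.77 − 5·0.8697 + 5 = 5.422
M − M_☉ = 5.422 − 4.83 = 0.592
L/L_☉ = 10^(−0.4 × 0.592) = 0.5799

M ≈ 5.42; L/L_☉ ≈ 0.58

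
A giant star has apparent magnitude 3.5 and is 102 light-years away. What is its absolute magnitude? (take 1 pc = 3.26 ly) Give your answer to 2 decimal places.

d = 102 ly / 3.26 = 31.29 pc
5 log₁₀(d/10 pc) = 5 log₁₀(31.29) − 5 = 2.477
M = m − 5 log₁₀(d/10) = 3.5 − 2.477 = 1.023

M ≈ 1.02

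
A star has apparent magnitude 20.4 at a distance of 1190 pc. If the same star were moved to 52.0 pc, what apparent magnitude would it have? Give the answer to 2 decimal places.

m ≈ 13.60

Flux ∝ 1/d², so Δm = 5 log₁₀(d₂/d₁) = 5 log₁₀(52.0/1190) = -6.798
m₂ = m₁ + Δm = 20.4 + (-6.798) = 13.602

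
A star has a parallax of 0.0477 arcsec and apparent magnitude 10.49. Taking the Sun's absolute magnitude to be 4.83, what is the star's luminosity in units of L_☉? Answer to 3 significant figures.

L/L_☉ ≈ 0.0239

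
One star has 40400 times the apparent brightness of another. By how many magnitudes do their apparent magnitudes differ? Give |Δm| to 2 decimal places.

|Δm| ≈ 11.52

Pogson: Δm = −2.5 log₁₀(ratio) = −2.5 log₁₀(40400) = −2.5 × 4.6064 = -11.516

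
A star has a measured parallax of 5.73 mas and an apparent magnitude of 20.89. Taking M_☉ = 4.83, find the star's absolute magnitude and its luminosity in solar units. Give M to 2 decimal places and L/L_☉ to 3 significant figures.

M ≈ 14.68; L/L_☉ ≈ 1.15×10^-4

d = 1/p = 1000/5.73 mas = 174.5 pc
M = m − 5 log₁₀ d + 5 = 20.89 − 5·2.2418 + 5 = 14.681
M − M_☉ = 14.681 − 4.83 = 9.851
L/L_☉ = 10^(−0.4 × 9.851) = 1.147×10^-4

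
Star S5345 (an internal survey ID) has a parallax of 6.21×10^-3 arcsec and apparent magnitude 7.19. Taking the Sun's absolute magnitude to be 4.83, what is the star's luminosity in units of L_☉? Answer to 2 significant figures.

L/L_☉ ≈ 29

d = 1/p = 1/6.21×10^-3″ = 161.0 pc
M = m − 5 log₁₀ d + 5 = 7.19 − 5·2.2069 + 5 = 1.155
M − M_☉ = 1.155 − 4.83 = -3.675
L/L_☉ = 10^(−0.4 × -3.675) = 29.50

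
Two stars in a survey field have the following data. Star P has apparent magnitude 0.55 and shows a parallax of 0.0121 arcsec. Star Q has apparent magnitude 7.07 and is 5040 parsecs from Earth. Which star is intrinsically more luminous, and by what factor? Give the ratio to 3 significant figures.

Star Q is more luminous, by a factor of 9.17.

Star P: d = 1/p = 1/0.0121″ = 82.64 pc
Star P: M = m − 5 log₁₀ d + 5 = 0.55 − 5·1.9172 + 5 = -4.036
Star Q: M = m − 5 log₁₀ d + 5 = 7.07 − 5·3.7024 + 5 = -6.442
ΔM = M_P − M_Q = -4.036 − (-6.442) = 2.406; smaller M is more luminous → Star Q.
L ratio = 10^(0.4 |ΔM|) = 10^0.962 = 9.171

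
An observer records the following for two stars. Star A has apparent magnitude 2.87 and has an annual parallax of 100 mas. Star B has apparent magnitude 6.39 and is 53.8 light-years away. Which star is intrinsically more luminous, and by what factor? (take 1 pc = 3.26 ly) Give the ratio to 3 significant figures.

Star A is more luminous, by a factor of 9.39.

Star A: p = 100 mas = 0.100″ → d = 1/p = 10.00 pc
Star A: M = m − 5 log₁₀ d + 5 = 2.87 − 5·1.0000 + 5 = 2.870
Star B: d = 53.8 ly / 3.26 = 16.50 pc
Star B: M = m − 5 log₁₀ d + 5 = 6.39 − 5·1.2176 + 5 = 5.302
ΔM = M_A − M_B = 2.870 − (5.302) = -2.432; smaller M is more luminous → Star A.
L ratio = 10^(0.4 |ΔM|) = 10^0.973 = 9.394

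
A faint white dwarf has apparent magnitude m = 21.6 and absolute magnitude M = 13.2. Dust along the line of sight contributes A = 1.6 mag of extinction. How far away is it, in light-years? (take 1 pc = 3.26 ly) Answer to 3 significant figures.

d ≈ 747 ly

m − M = 5 log₁₀(d/10 pc) + A  ⇒  21.6 − (13.2) − 1.6 = 5 log₁₀(d/10)
6.800 = 5 log₁₀(d/10)
log₁₀ d = (m − M − A)/5 + 1 = 2.3600
d = 10^2.3600 = 229.1 pc
= 746.8 ly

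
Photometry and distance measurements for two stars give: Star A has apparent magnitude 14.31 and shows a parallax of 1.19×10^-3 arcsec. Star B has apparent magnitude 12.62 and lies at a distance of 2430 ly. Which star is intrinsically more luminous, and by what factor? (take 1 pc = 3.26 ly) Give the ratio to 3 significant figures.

Star A: d = 1/p = 1/1.19×10^-3″ = 840.3 pc
Star A: M = m − 5 log₁₀ d + 5 = 14.31 − 5·2.9245 + 5 = 4.688
Star B: d = 2430 ly / 3.26 = 745.4 pc
Star B: M = m − 5 log₁₀ d + 5 = 12.62 − 5·2.8724 + 5 = 3.258
ΔM = M_A − M_B = 4.688 − (3.258) = 1.430; smaller M is more luminous → Star B.
L ratio = 10^(0.4 |ΔM|) = 10^0.572 = 3.731

Star B is more luminous, by a factor of 3.73.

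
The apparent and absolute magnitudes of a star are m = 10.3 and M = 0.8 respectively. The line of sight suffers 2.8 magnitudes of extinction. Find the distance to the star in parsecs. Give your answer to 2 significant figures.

m − M = 5 log₁₀(d/10 pc) + A  ⇒  10.3 − (0.8) − 2.8 = 5 log₁₀(d/10)
6.700 = 5 log₁₀(d/10)
log₁₀ d = (m − M − A)/5 + 1 = 2.3400
d = 10^2.3400 = 218.8 pc

d ≈ 220 pc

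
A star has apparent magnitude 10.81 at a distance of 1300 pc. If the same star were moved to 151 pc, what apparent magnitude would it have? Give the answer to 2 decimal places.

m ≈ 6.14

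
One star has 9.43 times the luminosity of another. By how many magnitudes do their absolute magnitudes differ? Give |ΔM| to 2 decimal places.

Pogson: ΔM = −2.5 log₁₀(ratio) = −2.5 log₁₀(9.43) = −2.5 × 0.9745 = -2.436

|ΔM| ≈ 2.44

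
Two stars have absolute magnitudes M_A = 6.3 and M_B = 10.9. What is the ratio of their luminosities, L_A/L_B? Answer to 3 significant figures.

ΔM = M_A − M_B = -4.6
L_A/L_B = 10^(−0.4 ΔM) = 10^1.840 = 69.18

L_A/L_B ≈ 69.2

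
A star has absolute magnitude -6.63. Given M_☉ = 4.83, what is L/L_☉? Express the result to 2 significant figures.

L/L_☉ ≈ 38000

M − M_☉ = -6.63 − 4.83 = -11.460
L/L_☉ = 10^(−0.4 (M − M_☉)) = 10^4.584 = 38370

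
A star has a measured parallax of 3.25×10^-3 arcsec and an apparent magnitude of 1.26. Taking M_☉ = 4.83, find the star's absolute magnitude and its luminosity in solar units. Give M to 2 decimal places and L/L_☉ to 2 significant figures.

d = 1/p = 1/3.25×10^-3″ = 307.7 pc
M = m − 5 log₁₀ d + 5 = 1.26 − 5·2.4881 + 5 = -6.181
M − M_☉ = -6.181 − 4.83 = -11.011
L/L_☉ = 10^(−0.4 × -11.011) = 25360

M ≈ -6.18; L/L_☉ ≈ 25000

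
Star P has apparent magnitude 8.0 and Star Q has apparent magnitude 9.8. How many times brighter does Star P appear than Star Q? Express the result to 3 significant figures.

5.25

Magnitude difference = -1.8
Flux ratio = 10^(−0.4 Δm) = 10^(−0.4 × -1.8) = 10^0.720 = 5.248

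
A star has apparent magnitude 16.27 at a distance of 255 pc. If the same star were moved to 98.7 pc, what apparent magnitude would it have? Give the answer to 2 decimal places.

m ≈ 14.21

Flux ∝ 1/d², so Δm = 5 log₁₀(d₂/d₁) = 5 log₁₀(98.7/255) = -2.061
m₂ = m₁ + Δm = 16.27 + (-2.061) = 14.209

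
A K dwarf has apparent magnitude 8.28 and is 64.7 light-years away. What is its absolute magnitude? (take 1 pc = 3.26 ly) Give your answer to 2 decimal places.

d = 64.7 ly / 3.26 = 19.85 pc
5 log₁₀(d/10 pc) = 5 log₁₀(19.85) − 5 = 1.488
M = m − 5 log₁₀(d/10) = 8.28 − 1.488 = 6.792

M ≈ 6.79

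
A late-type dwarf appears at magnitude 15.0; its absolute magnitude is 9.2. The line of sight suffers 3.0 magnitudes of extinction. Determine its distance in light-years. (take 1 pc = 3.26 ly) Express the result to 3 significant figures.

m − M = 5 log₁₀(d/10 pc) + A  ⇒  15.0 − (9.2) − 3.0 = 5 log₁₀(d/10)
2.800 = 5 log₁₀(d/10)
log₁₀ d = (m − M − A)/5 + 1 = 1.5600
d = 10^1.5600 = 36.31 pc
= 118.4 ly

d ≈ 118 ly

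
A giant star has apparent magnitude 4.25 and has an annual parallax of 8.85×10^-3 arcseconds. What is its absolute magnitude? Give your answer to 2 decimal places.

d = 1/p = 1/8.85×10^-3″ = 113.0 pc
5 log₁₀(d/10 pc) = 5 log₁₀(113.0) − 5 = 5.265
M = m − 5 log₁₀(d/10) = 4.25 − 5.265 = -1.015

M ≈ -1.02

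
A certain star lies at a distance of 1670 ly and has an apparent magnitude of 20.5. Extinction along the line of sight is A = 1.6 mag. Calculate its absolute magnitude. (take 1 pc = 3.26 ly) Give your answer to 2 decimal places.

M ≈ 10.35

d = 1670 ly / 3.26 = 512.3 pc
5 log₁₀(d/10 pc) = 5 log₁₀(512.3) − 5 = 8.547
M = m − 5 log₁₀(d/10) − A = 20.5 − 8.547 − 1.6 = 10.353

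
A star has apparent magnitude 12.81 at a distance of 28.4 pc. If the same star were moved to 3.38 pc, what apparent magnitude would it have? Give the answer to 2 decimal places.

m ≈ 8.19

Flux ∝ 1/d², so Δm = 5 log₁₀(d₂/d₁) = 5 log₁₀(3.38/28.4) = -4.622
m₂ = m₁ + Δm = 12.81 + (-4.622) = 8.188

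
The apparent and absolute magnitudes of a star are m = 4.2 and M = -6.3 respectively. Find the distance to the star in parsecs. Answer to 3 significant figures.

d ≈ 1260 pc

μ = m − M = 10.500
m − M = 5 log₁₀ d − 5
log₁₀ d = (m − M)/5 + 1 = 3.1000
d = 10^3.1000 = 1259 pc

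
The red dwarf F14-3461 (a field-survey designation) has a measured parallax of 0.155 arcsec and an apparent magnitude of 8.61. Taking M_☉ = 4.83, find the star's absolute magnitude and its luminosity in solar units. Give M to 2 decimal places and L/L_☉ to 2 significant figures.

M ≈ 9.56; L/L_☉ ≈ 0.013

d = 1/p = 1/0.155″ = 6.452 pc
M = m − 5 log₁₀ d + 5 = 8.61 − 5·0.8097 + 5 = 9.562
M − M_☉ = 9.562 − 4.83 = 4.732
L/L_☉ = 10^(−0.4 × 4.732) = 0.01280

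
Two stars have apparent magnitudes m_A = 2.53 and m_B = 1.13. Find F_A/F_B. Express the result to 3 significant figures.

F_A/F_B ≈ 0.275

Δm = 2.53 − (1.13) = 1.40
Flux ratio = 10^(−0.4 Δm) = 10^(−0.4 × 1.40) = 10^-0.560 = 0.2754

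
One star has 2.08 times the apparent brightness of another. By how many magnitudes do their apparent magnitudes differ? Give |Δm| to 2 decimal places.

Pogson: Δm = −2.5 log₁₀(ratio) = −2.5 log₁₀(2.08) = −2.5 × 0.3181 = -0.795

|Δm| ≈ 0.80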